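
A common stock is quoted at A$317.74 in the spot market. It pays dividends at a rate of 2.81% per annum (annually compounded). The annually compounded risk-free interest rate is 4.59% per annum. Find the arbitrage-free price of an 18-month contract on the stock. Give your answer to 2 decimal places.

F = S · (1+r)^T / (1+q)^T
= 317.74 × 1.069634 / 1.042445 = 317.74 × 1.026082
F = A$326.03

A$326.03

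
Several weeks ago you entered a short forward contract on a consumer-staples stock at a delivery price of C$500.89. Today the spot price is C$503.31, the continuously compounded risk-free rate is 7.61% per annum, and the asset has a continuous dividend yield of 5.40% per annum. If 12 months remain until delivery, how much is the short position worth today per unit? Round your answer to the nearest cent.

-C$12.67

Current fair forward for the remaining 12 months: F = S·e^((r − q)·T), (r − q) = 0.0761 − 0.0540 = 0.0221
F = 503.31 · e^(0.0221 × 12/12) = 503.31 × 1.022346 = 514.5570
Value of long forward = (F − K)·e^(−rT) = (514.5570 − 500.89) · e^(−0.0761·12/12)
= 13.6670 × 0.926724 = 12.67
Short position value = −(long value) = -C$12.67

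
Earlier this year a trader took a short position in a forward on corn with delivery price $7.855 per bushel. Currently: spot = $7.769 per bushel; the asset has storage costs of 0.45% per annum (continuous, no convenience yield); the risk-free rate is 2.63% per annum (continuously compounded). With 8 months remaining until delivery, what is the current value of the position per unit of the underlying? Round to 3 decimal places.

-$0.074 per bushel

Current fair forward for the remaining 8 months: F = S·e^((r + u)·T), (r + u) = 0.0263 + 0.0045 = 0.0308
F = 7.769 · e^(0.0308 × 8/12) = 7.769 × 1.020746 = 7.9302
Value of long forward = (F − K)·e^(−rT) = (7.9302 − 7.855) · e^(−0.0263·8/12)
= 0.0752 × 0.982619 = 0.074
Short position value = −(long value) = -$0.074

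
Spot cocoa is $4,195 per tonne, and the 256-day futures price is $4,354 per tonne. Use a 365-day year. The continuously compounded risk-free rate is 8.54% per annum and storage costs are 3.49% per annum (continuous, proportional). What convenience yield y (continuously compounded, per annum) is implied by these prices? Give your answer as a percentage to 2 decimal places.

F = S·e^((r+u−y)T) ⇒ (r+u−y) = ln(F/S)/T
ln(4354/4195) = 0.037202; /T ⇒ 0.053042
y = r + u − ln(F/S)/T = 0.0854 + 0.0349 − 0.053042 = 0.067258
y = 6.73%

6.73%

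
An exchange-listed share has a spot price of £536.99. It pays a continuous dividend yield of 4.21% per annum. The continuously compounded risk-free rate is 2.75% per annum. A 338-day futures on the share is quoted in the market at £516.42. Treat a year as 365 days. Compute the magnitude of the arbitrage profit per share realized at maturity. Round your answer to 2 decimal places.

Fair futures: F* = S·e^(carry·T), with carry = (r − q) = 0.0275 − 0.0421 = -0.0146
F* = 536.99 · e^(-0.0146 × 338/365) = 536.99 · e^-0.013520 = 536.99 × 0.986571 = £529.7788
Market £516.42 < fair £529.7788: forward underpriced → reverse cash-and-carry (short spot, go long the forward).
At maturity, profit = |F_mkt − F*| = |516.42 − 529.7788| = £13.36 per share

£13.36 per share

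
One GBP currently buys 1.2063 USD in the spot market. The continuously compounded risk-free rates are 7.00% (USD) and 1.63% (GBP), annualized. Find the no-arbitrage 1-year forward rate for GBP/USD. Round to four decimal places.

F = S·e^((r_USD − r_GBP)T) = 1.2063 · e^((0.0700 − 0.0163) × 1)
= 1.2063 · e^0.053700 = 1.2063 × 1.055168
F = 1.2728 USD per GBP

1.2728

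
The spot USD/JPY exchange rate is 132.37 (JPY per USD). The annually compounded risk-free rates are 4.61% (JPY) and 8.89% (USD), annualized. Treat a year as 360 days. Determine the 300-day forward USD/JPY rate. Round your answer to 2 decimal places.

128.02

By covered interest parity, F = S · (1+r_JPY)^T / (1+r_USD)^T
= 132.37 × 1.038272 / 1.073553 = 132.37 × 0.967136
F = 128.02 JPY per USD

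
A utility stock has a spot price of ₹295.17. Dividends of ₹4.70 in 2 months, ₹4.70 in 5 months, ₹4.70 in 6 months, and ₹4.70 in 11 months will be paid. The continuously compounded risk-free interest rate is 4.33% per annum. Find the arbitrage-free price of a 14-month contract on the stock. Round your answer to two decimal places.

PV(dividends) I = 4.70·e^(−0.0433·2/12) + 4.70·e^(−0.0433·5/12) + 4.70·e^(−0.0433·6/12) + 4.70·e^(−0.0433·11/12)
I = 4.6662 + 4.6160 + 4.5993 + 4.5171 = 18.3986
F = (S − I)·e^(rT) = (295.17 − 18.3986) · e^(0.0433·14/12)
= 276.7714 · e^0.050517 = 276.7714 × 1.051815 = ₹291.11

₹291.11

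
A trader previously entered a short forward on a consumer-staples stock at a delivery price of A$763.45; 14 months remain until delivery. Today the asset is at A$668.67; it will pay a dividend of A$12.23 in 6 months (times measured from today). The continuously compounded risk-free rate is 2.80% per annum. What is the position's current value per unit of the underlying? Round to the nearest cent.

A$82.30

PV(remaining dividends) I = 12.23·e^(−0.0280·6/12) = 12.0600
Current forward F = (S − I)·e^(rT) = (668.67 − 12.0600)·e^(0.0280·14/12) = 656.6100 × 1.033206 = 678.4134
Value (long) = (F − K)·e^(−rT) = (678.4134 − 763.45) × 0.967861 = -82.3036
Short position value = −(long value) = A$82.30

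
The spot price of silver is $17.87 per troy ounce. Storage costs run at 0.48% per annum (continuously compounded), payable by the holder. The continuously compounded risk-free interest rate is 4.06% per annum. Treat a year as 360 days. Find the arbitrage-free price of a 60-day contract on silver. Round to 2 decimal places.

Net carry = r + u − y = 0.0406 + 0.0048 − 0.0000 = 0.0454
F = S·e^((r+u−y)T) = 17.87 · e^(0.0454 × 60/360) = 17.87 · e^0.007567
= 17.87 × 1.007596 = $18.01 per troy ounce

$18.01 per troy ounce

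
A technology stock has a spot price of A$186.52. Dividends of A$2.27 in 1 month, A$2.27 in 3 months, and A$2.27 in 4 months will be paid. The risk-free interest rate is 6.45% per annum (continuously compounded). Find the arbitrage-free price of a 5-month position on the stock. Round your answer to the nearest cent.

PV(dividends) I = 2.27·e^(−0.0645·1/12) + 2.27·e^(−0.0645·3/12) + 2.27·e^(−0.0645·4/12)
I = 2.2578 + 2.2337 + 2.2217 = 6.7132
F = (S − I)·e^(rT) = (186.52 − 6.7132) · e^(0.0645·5/12)
= 179.8068 · e^0.026875 = 179.8068 × 1.027239 = A$184.70

A$184.70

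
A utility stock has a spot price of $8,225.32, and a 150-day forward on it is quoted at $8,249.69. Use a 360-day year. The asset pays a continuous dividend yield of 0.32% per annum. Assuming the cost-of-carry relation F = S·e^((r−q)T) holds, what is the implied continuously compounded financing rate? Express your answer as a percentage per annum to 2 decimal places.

1.03%

From F = S·e^((r−q)T): (r − q) = ln(F/S)/T
ln(8249.69/8225.32) = ln(1.002963) = 0.002959
(r − q) = 0.002959 / (150/360) = 0.007102
r = ln(F/S)/T + q = 0.007102 + 0.0032 = 0.010302
r = 1.03%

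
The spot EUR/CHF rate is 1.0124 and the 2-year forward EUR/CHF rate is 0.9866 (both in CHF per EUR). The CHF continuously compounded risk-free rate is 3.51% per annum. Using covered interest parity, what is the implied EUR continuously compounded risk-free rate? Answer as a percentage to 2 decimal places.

4.80%

F = S·e^((r_CHF − r_EUR)T) ⇒ r_EUR = r_CHF − ln(F/S)/T
ln(0.9866/1.0124) = -0.025814; /(2) = -0.012907
r_EUR = 0.0351 + 0.012907 = 0.048007
r_EUR = 4.80%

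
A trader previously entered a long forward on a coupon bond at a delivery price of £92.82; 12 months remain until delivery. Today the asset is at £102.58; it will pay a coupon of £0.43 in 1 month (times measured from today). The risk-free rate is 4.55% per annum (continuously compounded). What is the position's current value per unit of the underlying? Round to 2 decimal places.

£13.46

PV(remaining coupons) I = 0.43·e^(−0.0455·1/12) = 0.4284
Current forward F = (S − I)·e^(rT) = (102.58 − 0.4284)·e^(0.0455·12/12) = 102.1516 × 1.046551 = 106.9069
Value (long) = (F − K)·e^(−rT) = (106.9069 − 92.82) × 0.955520 = 13.4603
Value = £13.46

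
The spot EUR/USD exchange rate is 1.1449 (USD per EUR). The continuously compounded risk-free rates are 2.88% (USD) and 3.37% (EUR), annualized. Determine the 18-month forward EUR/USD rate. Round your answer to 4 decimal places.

1.1365

F = S·e^((r_USD − r_EUR)T) = 1.1449 · e^((0.0288 − 0.0337) × 18/12)
= 1.1449 · e^-0.007350 = 1.1449 × 0.992677
F = 1.1365 USD per EUR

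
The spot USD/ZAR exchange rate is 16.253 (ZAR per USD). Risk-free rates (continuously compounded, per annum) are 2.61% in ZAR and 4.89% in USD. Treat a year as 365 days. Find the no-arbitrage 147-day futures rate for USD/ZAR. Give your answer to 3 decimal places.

16.104

F = S·e^((r_ZAR − r_USD)T) = 16.253 · e^((0.0261 − 0.0489) × 147/365)
= 16.253 · e^-0.009182 = 16.253 × 0.990860
F = 16.104 ZAR per USD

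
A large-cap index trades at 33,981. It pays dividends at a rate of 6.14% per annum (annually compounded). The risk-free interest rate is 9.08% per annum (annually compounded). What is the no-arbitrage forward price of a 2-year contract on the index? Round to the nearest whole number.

F = S · (1+r)^T / (1+q)^T
= 33981 × 1.189845 / 1.126570 = 33981 × 1.056166
F = 35,890

35,890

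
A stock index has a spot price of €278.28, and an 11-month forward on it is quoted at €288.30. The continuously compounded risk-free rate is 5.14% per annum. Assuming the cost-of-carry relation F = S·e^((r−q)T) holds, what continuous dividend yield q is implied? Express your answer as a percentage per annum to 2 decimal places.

1.28%

From F = S·e^((r−q)T): (r − q) = ln(F/S)/T
ln(288.30/278.28) = ln(1.036007) = 0.035374
(r − q) = 0.035374 / (11/12) = 0.038590
q = r − ln(F/S)/T = 0.0514 − 0.038590 = 0.012810
q = 1.28%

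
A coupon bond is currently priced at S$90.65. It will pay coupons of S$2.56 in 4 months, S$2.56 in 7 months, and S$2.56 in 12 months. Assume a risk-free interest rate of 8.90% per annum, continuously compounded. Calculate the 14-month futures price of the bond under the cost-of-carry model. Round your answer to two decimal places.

S$92.52

PV(coupons) I = 2.56·e^(−0.0890·4/12) + 2.56·e^(−0.0890·7/12) + 2.56·e^(−0.0890·12/12)
I = 2.4852 + 2.4305 + 2.3420 = 7.2577
F = (S − I)·e^(rT) = (90.65 − 7.2577) · e^(0.0890·14/12)
= 83.3923 · e^0.103833 = 83.3923 × 1.109415 = S$92.52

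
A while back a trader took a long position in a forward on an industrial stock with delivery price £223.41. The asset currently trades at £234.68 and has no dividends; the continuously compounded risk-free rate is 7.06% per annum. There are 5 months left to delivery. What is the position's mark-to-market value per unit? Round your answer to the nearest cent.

£17.75

Current fair forward for the remaining 5 months: F = S·e^(r·T), r = 0.0706
F = 234.68 · e^(0.0706 × 5/12) = 234.68 × 1.029854 = 241.6861
Value of long forward = (F − K)·e^(−rT) = (241.6861 − 223.41) · e^(−0.0706·5/12)
= 18.2761 × 0.971012 = 17.75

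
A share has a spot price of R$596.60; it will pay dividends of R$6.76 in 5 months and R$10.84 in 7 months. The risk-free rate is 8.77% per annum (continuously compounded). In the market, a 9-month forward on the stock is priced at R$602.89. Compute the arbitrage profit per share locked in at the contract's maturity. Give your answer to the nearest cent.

R$16.31 per share

PV(dividends) I = 6.76·e^(−0.0877·5/12) + 10.84·e^(−0.0877·7/12) = 16.8168
Fair forward F* = (S − I)·e^(rT) = (596.60 − 16.8168)·e^0.065775 = 579.7832 × 1.067986 = 619.2003
Market R$602.89 < fair 619.2003: forward underpriced → reverse cash-and-carry (short the stock, invest proceeds at r, pay the dividends, go long the forward).
Profit at T = |F_mkt − F*| = |602.89 − 619.2003| = R$16.31 per share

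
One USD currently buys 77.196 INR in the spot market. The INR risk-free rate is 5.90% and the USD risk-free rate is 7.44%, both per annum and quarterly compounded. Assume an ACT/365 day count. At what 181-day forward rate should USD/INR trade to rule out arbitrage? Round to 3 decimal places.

By covered interest parity, F = S · (1+r_INR/4)^(4T) / (1+r_USD/4)^(4T)
= 77.196 × 1.029470 / 1.037232 = 77.196 × 0.992517
F = 76.618 INR per USD

76.618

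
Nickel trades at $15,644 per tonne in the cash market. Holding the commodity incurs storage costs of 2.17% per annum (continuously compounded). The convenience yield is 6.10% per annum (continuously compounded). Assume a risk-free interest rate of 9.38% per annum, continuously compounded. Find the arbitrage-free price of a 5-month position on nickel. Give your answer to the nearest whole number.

$16,003 per tonne

Net carry = r + u − y = 0.0938 + 0.0217 − 0.0610 = 0.0545
F = S·e^((r+u−y)T) = 15644 · e^(0.0545 × 5/12) = 15644 · e^0.022708
= 15644 × 1.022968 = $16,003 per tonne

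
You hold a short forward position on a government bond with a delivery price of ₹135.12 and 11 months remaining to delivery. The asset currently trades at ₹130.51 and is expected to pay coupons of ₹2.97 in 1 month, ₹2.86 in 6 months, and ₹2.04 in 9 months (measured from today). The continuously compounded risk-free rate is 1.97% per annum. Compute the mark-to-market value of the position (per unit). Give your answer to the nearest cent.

₹10.00

PV(remaining coupons) I = 2.97·e^(−0.0197·1/12) + 2.86·e^(−0.0197·6/12) + 2.04·e^(−0.0197·9/12) = 7.8072
Current forward F = (S − I)·e^(rT) = (130.51 − 7.8072)·e^(0.0197·11/12) = 122.7028 × 1.018222 = 124.9387
Value (long) = (F − K)·e^(−rT) = (124.9387 − 135.12) × 0.982104 = -9.9991
Short position value = −(long value) = ₹10.00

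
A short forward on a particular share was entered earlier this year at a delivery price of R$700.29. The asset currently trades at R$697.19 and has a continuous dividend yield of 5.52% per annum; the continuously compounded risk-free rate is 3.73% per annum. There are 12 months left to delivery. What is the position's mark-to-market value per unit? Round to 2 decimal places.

Current fair forward for the remaining 12 months: F = S·e^((r − q)·T), (r − q) = 0.0373 − 0.0552 = -0.0179
F = 697.19 · e^(-0.0179 × 12/12) = 697.19 × 0.982259 = 684.8212
Value of long forward = (F − K)·e^(−rT) = (684.8212 − 700.29) · e^(−0.0373·12/12)
= -15.4688 × 0.963387 = -14.90
Short position value = −(long value) = R$14.90

R$14.90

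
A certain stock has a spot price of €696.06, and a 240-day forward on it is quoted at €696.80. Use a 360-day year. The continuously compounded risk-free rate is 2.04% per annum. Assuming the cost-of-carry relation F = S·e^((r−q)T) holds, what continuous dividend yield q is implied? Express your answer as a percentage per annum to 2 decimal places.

1.88%

From F = S·e^((r−q)T): (r − q) = ln(F/S)/T
ln(696.80/696.06) = ln(1.001063) = 0.001062
(r − q) = 0.001062 / (240/360) = 0.001593
q = r − ln(F/S)/T = 0.0204 − 0.001593 = 0.018807
q = 1.88%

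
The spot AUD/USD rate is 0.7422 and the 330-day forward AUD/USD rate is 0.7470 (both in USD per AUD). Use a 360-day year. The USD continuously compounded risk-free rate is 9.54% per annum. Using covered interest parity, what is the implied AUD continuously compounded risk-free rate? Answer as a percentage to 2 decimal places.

8.84%

F = S·e^((r_USD − r_AUD)T) ⇒ r_AUD = r_USD − ln(F/S)/T
ln(0.7470/0.7422) = 0.006446; /(330/360) = 0.007032
r_AUD = 0.0954 − 0.007032 = 0.088368
r_AUD = 8.84%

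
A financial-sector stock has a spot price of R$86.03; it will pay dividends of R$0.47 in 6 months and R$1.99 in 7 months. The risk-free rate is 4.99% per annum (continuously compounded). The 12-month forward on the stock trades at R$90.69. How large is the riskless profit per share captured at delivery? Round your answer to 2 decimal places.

R$2.77 per share

PV(dividends) I = 0.47·e^(−0.0499·6/12) + 1.99·e^(−0.0499·7/12) = 2.3913
Fair forward F* = (S − I)·e^(rT) = (86.03 − 2.3913)·e^0.049900 = 83.6387 × 1.051166 = 87.9182
Market R$90.69 > fair 87.9182: forward overpriced → cash-and-carry (borrow at r, buy the stock and collect the dividends, short the forward).
Profit at T = |F_mkt − F*| = |90.69 − 87.9182| = R$2.77 per share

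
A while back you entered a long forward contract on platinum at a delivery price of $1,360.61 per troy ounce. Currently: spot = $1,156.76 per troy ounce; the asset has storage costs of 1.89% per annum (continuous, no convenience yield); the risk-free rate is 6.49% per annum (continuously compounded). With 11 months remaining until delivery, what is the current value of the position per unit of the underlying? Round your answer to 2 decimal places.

Current fair forward for the remaining 11 months: F = S·e^((r + u)·T), (r + u) = 0.0649 + 0.0189 = 0.0838
F = 1156.76 · e^(0.0838 × 11/12) = 1156.76 × 1.07984409 = 1249.1204
Value of long forward = (F − K)·e^(−rT) = (1249.1204 − 1360.61) · e^(−0.0649·11/12)
= -111.4896 × 0.94224339 = -105.05

-$105.05 per troy ounce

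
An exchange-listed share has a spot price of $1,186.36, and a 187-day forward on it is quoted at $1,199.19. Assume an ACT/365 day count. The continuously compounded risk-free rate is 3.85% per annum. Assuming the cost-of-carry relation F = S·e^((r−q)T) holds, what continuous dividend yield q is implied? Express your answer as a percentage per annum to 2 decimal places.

1.75%

From F = S·e^((r−q)T): (r − q) = ln(F/S)/T
ln(1199.19/1186.36) = ln(1.010815) = 0.010757
(r − q) = 0.010757 / (187/365) = 0.020996
q = r − ln(F/S)/T = 0.0385 − 0.020996 = 0.017504
q = 1.75%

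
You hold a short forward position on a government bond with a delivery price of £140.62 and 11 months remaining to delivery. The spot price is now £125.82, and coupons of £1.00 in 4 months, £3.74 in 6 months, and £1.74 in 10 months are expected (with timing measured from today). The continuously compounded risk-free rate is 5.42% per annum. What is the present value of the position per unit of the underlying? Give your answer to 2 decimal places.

PV(remaining coupons) I = 1.00·e^(−0.0542·4/12) + 3.74·e^(−0.0542·6/12) + 1.74·e^(−0.0542·10/12) = 6.2853
Current forward F = (S − I)·e^(rT) = (125.82 − 6.2853)·e^(0.0542·11/12) = 119.5347 × 1.050938 = 125.6236
Value (long) = (F − K)·e^(−rT) = (125.6236 − 140.62) × 0.951531 = -14.2695
Short position value = −(long value) = £14.27

£14.27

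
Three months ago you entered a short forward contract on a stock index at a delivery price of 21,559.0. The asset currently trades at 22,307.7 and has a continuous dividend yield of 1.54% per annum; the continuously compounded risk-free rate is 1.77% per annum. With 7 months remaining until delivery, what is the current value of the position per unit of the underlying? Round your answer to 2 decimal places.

Current fair forward for the remaining 7 months: F = S·e^((r − q)·T), (r − q) = 0.0177 − 0.0154 = 0.0023
F = 22307.7 · e^(0.0023 × 7/12) = 22307.7 × 1.00134257 = 22337.6496
Value of long forward = (F − K)·e^(−rT) = (22337.6496 − 21559.0) · e^(−0.0177·7/12)
= 778.6496 × 0.98972812 = 770.65
Short position value = −(long value) = -770.65

-770.65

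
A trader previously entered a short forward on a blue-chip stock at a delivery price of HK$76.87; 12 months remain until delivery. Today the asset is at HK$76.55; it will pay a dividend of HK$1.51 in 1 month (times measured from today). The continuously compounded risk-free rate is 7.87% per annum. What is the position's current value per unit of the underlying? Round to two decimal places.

PV(remaining dividends) I = 1.51·e^(−0.0787·1/12) = 1.5001
Current forward F = (S − I)·e^(rT) = (76.55 − 1.5001)·e^(0.0787·12/12) = 75.0499 × 1.081880 = 81.1950
Value (long) = (F − K)·e^(−rT) = (81.1950 − 76.87) × 0.924317 = 3.9977
Short position value = −(long value) = -HK$4.00

-HK$4.00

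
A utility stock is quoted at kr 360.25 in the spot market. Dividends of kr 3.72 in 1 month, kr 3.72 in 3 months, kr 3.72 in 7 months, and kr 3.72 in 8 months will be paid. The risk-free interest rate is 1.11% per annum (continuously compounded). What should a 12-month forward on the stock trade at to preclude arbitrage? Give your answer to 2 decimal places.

kr 349.29

PV(dividends) I = 3.72·e^(−0.0111·1/12) + 3.72·e^(−0.0111·3/12) + 3.72·e^(−0.0111·7/12) + 3.72·e^(−0.0111·8/12)
I = 3.7166 + 3.7097 + 3.6960 + 3.6926 = 14.8149
F = (S − I)·e^(rT) = (360.25 − 14.8149) · e^(0.0111·12/12)
= 345.4351 · e^0.011100 = 345.4351 × 1.011162 = kr 349.29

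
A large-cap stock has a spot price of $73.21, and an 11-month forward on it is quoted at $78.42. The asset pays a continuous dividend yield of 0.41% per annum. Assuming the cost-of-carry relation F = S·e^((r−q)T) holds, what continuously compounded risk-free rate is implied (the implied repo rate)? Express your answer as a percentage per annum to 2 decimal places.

From F = S·e^((r−q)T): (r − q) = ln(F/S)/T
ln(78.42/73.21) = ln(1.071165) = 0.068747
(r − q) = 0.068747 / (11/12) = 0.074997
r = ln(F/S)/T + q = 0.074997 + 0.0041 = 0.079097
r = 7.91%

7.91%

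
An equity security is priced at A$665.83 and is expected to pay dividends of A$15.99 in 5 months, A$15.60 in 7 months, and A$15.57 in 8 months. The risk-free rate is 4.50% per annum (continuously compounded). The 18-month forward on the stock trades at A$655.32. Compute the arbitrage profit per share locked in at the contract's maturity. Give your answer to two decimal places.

A$7.79 per share

PV(dividends) I = 15.99·e^(−0.0450·5/12) + 15.60·e^(−0.0450·7/12) + 15.57·e^(−0.0450·8/12) = 45.9986
Fair forward F* = (S − I)·e^(rT) = (665.83 − 45.9986)·e^0.067500 = 619.8314 × 1.069830 = 663.1142
Market A$655.32 < fair 663.1142: forward underpriced → reverse cash-and-carry (short the stock, invest proceeds at r, pay the dividends, go long the forward).
Profit at T = |F_mkt − F*| = |655.32 − 663.1142| = A$7.79 per share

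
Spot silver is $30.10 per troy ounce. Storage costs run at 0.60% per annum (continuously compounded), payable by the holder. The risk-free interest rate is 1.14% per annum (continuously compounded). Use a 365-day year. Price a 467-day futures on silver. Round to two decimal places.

$30.78 per troy ounce

Net carry = r + u − y = 0.0114 + 0.0060 − 0.0000 = 0.0174
F = S·e^((r+u−y)T) = 30.10 · e^(0.0174 × 467/365) = 30.10 · e^0.022262
= 30.10 × 1.022512 = $30.78 per troy ounce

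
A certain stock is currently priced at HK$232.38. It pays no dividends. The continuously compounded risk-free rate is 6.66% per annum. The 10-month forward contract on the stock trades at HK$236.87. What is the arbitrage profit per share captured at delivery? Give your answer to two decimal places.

HK$8.77 per share

Fair forward: F* = S·e^(carry·T), with carry = r = 0.0666
F* = 232.38 · e^(0.0666 × 10/12) = 232.38 · e^0.055500 = 232.38 × 1.057069 = HK$245.6417
Market HK$236.87 < fair HK$245.6417: forward underpriced → reverse cash-and-carry (short spot, go long the forward).
At maturity, profit = |F_mkt − F*| = |236.87 − 245.6417| = HK$8.77 per share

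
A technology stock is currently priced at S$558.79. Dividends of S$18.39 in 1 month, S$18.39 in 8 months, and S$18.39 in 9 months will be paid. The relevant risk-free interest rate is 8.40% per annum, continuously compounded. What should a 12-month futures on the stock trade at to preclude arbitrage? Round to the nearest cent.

PV(dividends) I = 18.39·e^(−0.0840·1/12) + 18.39·e^(−0.0840·8/12) + 18.39·e^(−0.0840·9/12)
I = 18.2617 + 17.3885 + 17.2672 = 52.9174
F = (S − I)·e^(rT) = (558.79 − 52.9174) · e^(0.0840·12/12)
= 505.8726 · e^0.084000 = 505.8726 × 1.087629 = S$550.20

S$550.20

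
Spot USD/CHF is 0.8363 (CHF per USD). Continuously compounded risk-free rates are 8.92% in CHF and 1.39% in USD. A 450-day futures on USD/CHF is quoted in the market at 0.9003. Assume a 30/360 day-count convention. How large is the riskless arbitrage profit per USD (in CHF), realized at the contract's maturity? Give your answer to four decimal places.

Fair futures: F* = S·e^(carry·T), with carry = (r_CHF − r_USD) = 0.0892 − 0.0139 = 0.0753
F* = 0.8363 · e^(0.0753 × 450/360) = 0.8363 · e^0.094125 = 0.8363 × 1.098697 = 0.9188
Market 0.9003 < fair 0.9188: forward underpriced → reverse cash-and-carry (short spot, go long the forward).
At maturity, profit = |F_mkt − F*| = |0.9003 − 0.9188| = 0.0185 per USD (in CHF)

0.0185 per USD (in CHF)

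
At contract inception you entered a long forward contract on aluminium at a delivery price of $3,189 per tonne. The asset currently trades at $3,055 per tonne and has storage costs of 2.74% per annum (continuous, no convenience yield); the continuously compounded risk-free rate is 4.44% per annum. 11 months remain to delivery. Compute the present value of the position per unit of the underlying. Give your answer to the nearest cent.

$70.89 per tonne

Current fair forward for the remaining 11 months: F = S·e^((r + u)·T), (r + u) = 0.0444 + 0.0274 = 0.0718
F = 3055 · e^(0.0718 × 11/12) = 3055 × 1.06803089 = 3262.8344
Value of long forward = (F − K)·e^(−rT) = (3262.8344 − 3189) · e^(−0.0444·11/12)
= 73.8344 × 0.96011712 = 70.89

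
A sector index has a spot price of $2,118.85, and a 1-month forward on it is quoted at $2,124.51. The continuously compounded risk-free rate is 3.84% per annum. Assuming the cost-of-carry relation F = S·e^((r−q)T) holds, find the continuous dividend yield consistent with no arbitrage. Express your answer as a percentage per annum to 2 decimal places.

From F = S·e^((r−q)T): (r − q) = ln(F/S)/T
ln(2124.51/2118.85) = ln(1.002671) = 0.002667
(r − q) = 0.002667 / (1/12) = 0.032004
q = r − ln(F/S)/T = 0.0384 − 0.032004 = 0.006396
q = 0.64%

0.64%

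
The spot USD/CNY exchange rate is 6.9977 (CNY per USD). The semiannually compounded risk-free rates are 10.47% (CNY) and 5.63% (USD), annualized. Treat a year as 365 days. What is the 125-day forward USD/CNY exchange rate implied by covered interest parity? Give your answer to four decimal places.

By covered interest parity, F = S · (1+r_CNY/2)^(2T) / (1+r_USD/2)^(2T)
= 6.9977 × 1.035567 / 1.019196 = 6.9977 × 1.016063
F = 7.1101 CNY per USD

7.1101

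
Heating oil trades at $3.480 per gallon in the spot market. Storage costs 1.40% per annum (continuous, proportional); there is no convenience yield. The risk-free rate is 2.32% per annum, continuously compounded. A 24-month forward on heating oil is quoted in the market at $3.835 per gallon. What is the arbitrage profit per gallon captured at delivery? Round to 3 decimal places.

$0.086 per gallon

Fair forward: F* = S·e^(carry·T), with carry = (r + u) = 0.0232 + 0.0140 = 0.0372
F* = 3.480 · e^(0.0372 × 24/12) = 3.480 · e^0.074400 = 3.480 × 1.077238 = $3.7488
Market $3.835 > fair $3.7488: forward overpriced → cash-and-carry (buy spot, short the forward).
At maturity, profit = |F_mkt − F*| = |3.835 − 3.7488| = $0.086 per gallon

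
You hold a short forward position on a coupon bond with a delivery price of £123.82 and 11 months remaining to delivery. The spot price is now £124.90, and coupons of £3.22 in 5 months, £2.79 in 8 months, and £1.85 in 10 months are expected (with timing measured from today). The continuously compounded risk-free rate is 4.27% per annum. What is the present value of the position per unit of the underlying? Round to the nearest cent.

PV(remaining coupons) I = 3.22·e^(−0.0427·5/12) + 2.79·e^(−0.0427·8/12) + 1.85·e^(−0.0427·10/12) = 7.6602
Current forward F = (S − I)·e^(rT) = (124.90 − 7.6602)·e^(0.0427·11/12) = 117.2398 × 1.039918 = 121.9198
Value (long) = (F − K)·e^(−rT) = (121.9198 − 123.82) × 0.961614 = -1.8273
Short position value = −(long value) = £1.83

£1.83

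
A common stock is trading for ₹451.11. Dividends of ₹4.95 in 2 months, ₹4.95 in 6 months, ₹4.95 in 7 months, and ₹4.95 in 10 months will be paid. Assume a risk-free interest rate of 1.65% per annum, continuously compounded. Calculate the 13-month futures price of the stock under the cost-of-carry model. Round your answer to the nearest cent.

₹439.26

PV(dividends) I = 4.95·e^(−0.0165·2/12) + 4.95·e^(−0.0165·6/12) + 4.95·e^(−0.0165·7/12) + 4.95·e^(−0.0165·10/12)
I = 4.9364 + 4.9093 + 4.9026 + 4.8824 = 19.6307
F = (S − I)·e^(rT) = (451.11 − 19.6307) · e^(0.0165·13/12)
= 431.4793 · e^0.017875 = 431.4793 × 1.018036 = ₹439.26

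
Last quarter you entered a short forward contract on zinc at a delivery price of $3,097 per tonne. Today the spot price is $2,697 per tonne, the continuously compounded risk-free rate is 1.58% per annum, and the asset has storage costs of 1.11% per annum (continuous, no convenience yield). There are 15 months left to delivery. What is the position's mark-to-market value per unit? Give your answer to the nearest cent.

Current fair forward for the remaining 15 months: F = S·e^((r + u)·T), (r + u) = 0.0158 + 0.0111 = 0.0269
F = 2697 · e^(0.0269 × 15/12) = 2697 × 1.03419671 = 2789.2285
Value of long forward = (F − K)·e^(−rT) = (2789.2285 − 3097) · e^(−0.0158·15/12)
= -307.7715 × 0.98044375 = -301.75
Short position value = −(long value) = $301.75

$301.75 per tonne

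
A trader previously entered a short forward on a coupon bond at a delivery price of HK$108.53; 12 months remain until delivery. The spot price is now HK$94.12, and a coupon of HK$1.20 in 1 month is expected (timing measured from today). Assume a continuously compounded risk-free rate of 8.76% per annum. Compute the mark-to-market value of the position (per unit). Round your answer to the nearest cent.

HK$6.50

PV(remaining coupons) I = 1.20·e^(−0.0876·1/12) = 1.1913
Current forward F = (S − I)·e^(rT) = (94.12 − 1.1913)·e^(0.0876·12/12) = 92.9287 × 1.091551 = 101.4364
Value (long) = (F − K)·e^(−rT) = (101.4364 − 108.53) × 0.916127 = -6.4986
Short position value = −(long value) = HK$6.50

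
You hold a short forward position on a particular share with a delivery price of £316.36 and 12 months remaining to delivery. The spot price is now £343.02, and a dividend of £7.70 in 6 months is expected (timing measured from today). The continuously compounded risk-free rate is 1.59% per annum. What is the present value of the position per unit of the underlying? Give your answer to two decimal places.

-£24.01

PV(remaining dividends) I = 7.70·e^(−0.0159·6/12) = 7.6390
Current forward F = (S − I)·e^(rT) = (343.02 − 7.6390)·e^(0.0159·12/12) = 335.3810 × 1.016027 = 340.7562
Value (long) = (F − K)·e^(−rT) = (340.7562 − 316.36) × 0.984226 = 24.0114
Short position value = −(long value) = -£24.01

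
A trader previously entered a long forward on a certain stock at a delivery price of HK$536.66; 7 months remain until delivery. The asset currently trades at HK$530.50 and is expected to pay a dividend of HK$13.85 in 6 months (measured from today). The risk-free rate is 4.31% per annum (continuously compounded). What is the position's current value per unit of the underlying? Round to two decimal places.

-HK$6.39

PV(remaining dividends) I = 13.85·e^(−0.0431·6/12) = 13.5547
Current forward F = (S − I)·e^(rT) = (530.50 − 13.5547)·e^(0.0431·7/12) = 516.9453 × 1.025460 = 530.1067
Value (long) = (F − K)·e^(−rT) = (530.1067 − 536.66) × 0.975172 = -6.3906
Value = -HK$6.39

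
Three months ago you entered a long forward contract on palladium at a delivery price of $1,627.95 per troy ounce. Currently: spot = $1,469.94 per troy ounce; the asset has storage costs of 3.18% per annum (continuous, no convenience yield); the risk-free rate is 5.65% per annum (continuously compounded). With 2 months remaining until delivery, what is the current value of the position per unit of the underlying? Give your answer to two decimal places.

Current fair forward for the remaining 2 months: F = S·e^((r + u)·T), (r + u) = 0.0565 + 0.0318 = 0.0883
F = 1469.94 · e^(0.0883 × 2/12) = 1469.94 × 1.01482549 = 1491.7326
Value of long forward = (F − K)·e^(−rT) = (1491.7326 − 1627.95) · e^(−0.0565·2/12)
= -136.2174 × 0.99062753 = -134.94

-$134.94 per troy ounce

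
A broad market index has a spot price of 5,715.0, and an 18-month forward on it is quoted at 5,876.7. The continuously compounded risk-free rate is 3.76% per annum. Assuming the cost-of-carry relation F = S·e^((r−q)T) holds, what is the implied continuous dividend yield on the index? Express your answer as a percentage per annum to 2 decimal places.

1.90%

From F = S·e^((r−q)T): (r − q) = ln(F/S)/T
ln(5876.7/5715.0) = ln(1.028294) = 0.027901
(r − q) = 0.027901 / (18/12) = 0.018601
q = r − ln(F/S)/T = 0.0376 − 0.018601 = 0.018999
q = 1.90%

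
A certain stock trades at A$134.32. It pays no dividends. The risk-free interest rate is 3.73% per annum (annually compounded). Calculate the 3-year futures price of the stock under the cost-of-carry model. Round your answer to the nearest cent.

A$149.92

F = S · (1+r)^T
= 134.32 × 1.116126
F = A$149.92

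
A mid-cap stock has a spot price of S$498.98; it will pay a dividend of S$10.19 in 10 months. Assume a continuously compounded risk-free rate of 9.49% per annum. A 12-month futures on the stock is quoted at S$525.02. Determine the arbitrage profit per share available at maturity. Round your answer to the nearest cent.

PV(dividends) I = 10.19·e^(−0.0949·10/12) = 9.4152
Fair futures F* = (S − I)·e^(rT) = (498.98 − 9.4152)·e^0.094900 = 489.5648 × 1.099549 = 538.3005
Market S$525.02 < fair 538.3005: forward underpriced → reverse cash-and-carry (short the stock, invest proceeds at r, pay the dividends, go long the forward).
Profit at T = |F_mkt − F*| = |525.02 − 538.3005| = S$13.28 per share

S$13.28 per share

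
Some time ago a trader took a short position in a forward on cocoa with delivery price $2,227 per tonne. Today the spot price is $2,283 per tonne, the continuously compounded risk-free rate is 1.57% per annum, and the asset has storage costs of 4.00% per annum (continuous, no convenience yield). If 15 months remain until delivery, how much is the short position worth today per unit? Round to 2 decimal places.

Current fair forward for the remaining 15 months: F = S·e^((r + u)·T), (r + u) = 0.0157 + 0.0400 = 0.0557
F = 2283 · e^(0.0557 × 15/12) = 2283 × 1.07210607 = 2447.6182
Value of long forward = (F − K)·e^(−rT) = (2447.6182 − 2227) · e^(−0.0157·15/12)
= 220.6182 × 0.98056632 = 216.33
Short position value = −(long value) = -$216.33

-$216.33 per tonne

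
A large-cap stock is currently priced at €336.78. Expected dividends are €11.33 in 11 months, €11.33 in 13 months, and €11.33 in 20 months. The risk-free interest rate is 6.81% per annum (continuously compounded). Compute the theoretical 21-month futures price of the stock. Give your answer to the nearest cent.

€344.16

PV(dividends) I = 11.33·e^(−0.0681·11/12) + 11.33·e^(−0.0681·13/12) + 11.33·e^(−0.0681·20/12)
I = 10.6443 + 10.5242 + 10.1143 = 31.2828
F = (S − I)·e^(rT) = (336.78 − 31.2828) · e^(0.0681·21/12)
= 305.4972 · e^0.119175 = 305.4972 × 1.126567 = €344.16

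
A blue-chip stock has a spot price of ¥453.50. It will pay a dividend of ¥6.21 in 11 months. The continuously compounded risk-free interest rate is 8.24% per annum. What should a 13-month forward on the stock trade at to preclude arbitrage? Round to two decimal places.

PV(dividends) I = 6.21·e^(−0.0824·11/12)
I = 5.7582
F = (S − I)·e^(rT) = (453.50 − 5.7582) · e^(0.0824·13/12)
= 447.7418 · e^0.089267 = 447.7418 × 1.093373 = ¥489.55

¥489.55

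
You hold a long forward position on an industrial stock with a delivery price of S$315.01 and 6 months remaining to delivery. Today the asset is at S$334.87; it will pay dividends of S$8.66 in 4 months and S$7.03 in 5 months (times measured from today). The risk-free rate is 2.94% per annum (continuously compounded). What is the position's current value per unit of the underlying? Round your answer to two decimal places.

PV(remaining dividends) I = 8.66·e^(−0.0294·4/12) + 7.03·e^(−0.0294·5/12) = 15.5200
Current forward F = (S − I)·e^(rT) = (334.87 − 15.5200)·e^(0.0294·6/12) = 319.3500 × 1.014809 = 324.0793
Value (long) = (F − K)·e^(−rT) = (324.0793 − 315.01) × 0.985408 = 8.9370
Value = S$8.94

S$8.94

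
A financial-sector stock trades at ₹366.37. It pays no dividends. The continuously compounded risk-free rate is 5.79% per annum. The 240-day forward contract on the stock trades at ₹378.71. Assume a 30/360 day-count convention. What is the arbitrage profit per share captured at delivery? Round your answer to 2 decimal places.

Fair forward: F* = S·e^(carry·T), with carry = r = 0.0579
F* = 366.37 · e^(0.0579 × 240/360) = 366.37 · e^0.038600 = 366.37 × 1.039355 = ₹380.7885
Market ₹378.71 < fair ₹380.7885: forward underpriced → reverse cash-and-carry (short spot, go long the forward).
At maturity, profit = |F_mkt − F*| = |378.71 − 380.7885| = ₹2.08 per share

₹2.08 per share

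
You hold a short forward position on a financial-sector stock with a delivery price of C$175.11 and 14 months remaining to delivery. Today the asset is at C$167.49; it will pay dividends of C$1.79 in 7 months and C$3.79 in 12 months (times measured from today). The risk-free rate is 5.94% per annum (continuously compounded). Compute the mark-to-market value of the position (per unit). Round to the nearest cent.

PV(remaining dividends) I = 1.79·e^(−0.0594·7/12) + 3.79·e^(−0.0594·12/12) = 5.3005
Current forward F = (S − I)·e^(rT) = (167.49 − 5.3005)·e^(0.0594·14/12) = 162.1895 × 1.071758 = 173.8279
Value (long) = (F − K)·e^(−rT) = (173.8279 − 175.11) × 0.933047 = -1.1963
Short position value = −(long value) = C$1.20

C$1.20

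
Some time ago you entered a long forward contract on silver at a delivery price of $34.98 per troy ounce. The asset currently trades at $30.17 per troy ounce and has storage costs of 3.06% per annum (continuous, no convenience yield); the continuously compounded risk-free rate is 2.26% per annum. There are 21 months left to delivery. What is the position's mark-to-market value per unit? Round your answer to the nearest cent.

Current fair forward for the remaining 21 months: F = S·e^((r + u)·T), (r + u) = 0.0226 + 0.0306 = 0.0532
F = 30.17 · e^(0.0532 × 21/12) = 30.17 × 1.097571 = 33.1137
Value of long forward = (F − K)·e^(−rT) = (33.1137 − 34.98) · e^(−0.0226·21/12)
= -1.8663 × 0.961222 = -1.79

-$1.79 per troy ounce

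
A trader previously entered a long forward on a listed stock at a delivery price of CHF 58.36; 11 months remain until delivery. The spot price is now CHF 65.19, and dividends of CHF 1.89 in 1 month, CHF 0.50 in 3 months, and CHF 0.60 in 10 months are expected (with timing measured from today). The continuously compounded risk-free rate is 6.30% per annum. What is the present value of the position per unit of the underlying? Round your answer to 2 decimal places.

CHF 7.16

PV(remaining dividends) I = 1.89·e^(−0.0630·1/12) + 0.50·e^(−0.0630·3/12) + 0.60·e^(−0.0630·10/12) = 2.9416
Current forward F = (S − I)·e^(rT) = (65.19 − 2.9416)·e^(0.0630·11/12) = 62.2484 × 1.059450 = 65.9491
Value (long) = (F − K)·e^(−rT) = (65.9491 − 58.36) × 0.943886 = 7.1632
Value = CHF 7.16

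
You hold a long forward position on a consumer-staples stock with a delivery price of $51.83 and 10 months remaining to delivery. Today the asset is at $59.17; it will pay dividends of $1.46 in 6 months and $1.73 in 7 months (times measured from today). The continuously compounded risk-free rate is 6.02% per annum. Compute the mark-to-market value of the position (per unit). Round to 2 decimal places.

$6.79

PV(remaining dividends) I = 1.46·e^(−0.0602·6/12) + 1.73·e^(−0.0602·7/12) = 3.0870
Current forward F = (S − I)·e^(rT) = (59.17 − 3.0870)·e^(0.0602·10/12) = 56.0830 × 1.051446 = 58.9682
Value (long) = (F − K)·e^(−rT) = (58.9682 − 51.83) × 0.951071 = 6.7889
Value = $6.79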